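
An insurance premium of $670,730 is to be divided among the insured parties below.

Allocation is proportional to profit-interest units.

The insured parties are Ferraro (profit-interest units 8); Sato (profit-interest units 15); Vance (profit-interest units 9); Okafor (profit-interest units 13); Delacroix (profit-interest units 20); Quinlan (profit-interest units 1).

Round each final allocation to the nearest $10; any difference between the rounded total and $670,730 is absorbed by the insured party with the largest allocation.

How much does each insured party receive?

Ferraro: $81,300 | Sato: $152,440 | Vance: $91,460 | Okafor: $132,110 | Delacroix: $203,260 | Quinlan: $10,160

Profit-interest units total: 66.
Unrounded shares: Ferraro 8/66 × $670,730 = 81,300.61; Sato 15/66 × $670,730 = 152,438.64; Vance 9/66 × $670,730 = 91,463.18; Okafor 13/66 × $670,730 = 132,113.48; Delacroix 20/66 × $670,730 = 203,251.52; Quinlan 1/66 × $670,730 = 10,162.58.
After rounding ($10): Ferraro $81,300; Sato $152,440; Vance $91,460; Okafor $132,110; Delacroix $203,250; Quinlan $10,160. Sum = $670,720.
Difference $670,730 − $670,720 = +$10 applied to largest allocation (Delacroix): Delacroix becomes $203,260.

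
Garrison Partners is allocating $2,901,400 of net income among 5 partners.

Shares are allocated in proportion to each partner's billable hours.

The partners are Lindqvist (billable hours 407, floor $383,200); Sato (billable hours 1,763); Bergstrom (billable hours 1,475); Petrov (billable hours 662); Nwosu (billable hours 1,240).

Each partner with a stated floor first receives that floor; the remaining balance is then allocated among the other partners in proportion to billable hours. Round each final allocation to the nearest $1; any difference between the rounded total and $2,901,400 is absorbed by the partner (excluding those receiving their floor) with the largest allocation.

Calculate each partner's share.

Lindqvist: $383,200 · Sato: $863,733 · Bergstrom: $722,635 · Petrov: $324,328 · Nwosu: $607,504

Minimums first: Lindqvist $383,200. Balance $2,518,200.
Balance split over remaining billable hours 5,140: Sato 863,732.80 → $863,733; Bergstrom 722,635.21 → $722,635; Petrov 324,328.48 → $324,328; Nwosu 607,503.502 → $607,504.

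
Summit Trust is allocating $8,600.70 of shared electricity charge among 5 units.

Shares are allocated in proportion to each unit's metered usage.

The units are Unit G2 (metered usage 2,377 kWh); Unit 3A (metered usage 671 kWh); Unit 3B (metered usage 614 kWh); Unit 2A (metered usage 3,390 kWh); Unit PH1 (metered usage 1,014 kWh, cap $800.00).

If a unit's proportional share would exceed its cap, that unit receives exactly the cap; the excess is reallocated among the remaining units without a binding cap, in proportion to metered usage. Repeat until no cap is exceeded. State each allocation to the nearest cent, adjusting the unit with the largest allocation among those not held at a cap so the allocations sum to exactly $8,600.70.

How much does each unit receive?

Total metered usage = 8,066.
Proportional shares (ignoring caps): Unit G2 2,534.5728; Unit 3A 715.4810; Unit 3B 654.7024; Unit 2A 3,614.7251; Unit PH1 1,081.2187.
Capped: Unit PH1 ($800.00); remaining pool $7,800.70 reallocated over remaining metered usage 7,052.
Redistributed shares: Unit G2 2,629.3624 → $2,629.36; Unit 3A 742.2390 → $742.24; Unit 3B 679.1874 → $679.19; Unit 2A 3,749.9111 → $3,749.91.

Unit G2: $2,629.36 · Unit 3A: $742.24 · Unit 3B: $679.19 · Unit 2A: $3,749.91 · Unit PH1: $800.00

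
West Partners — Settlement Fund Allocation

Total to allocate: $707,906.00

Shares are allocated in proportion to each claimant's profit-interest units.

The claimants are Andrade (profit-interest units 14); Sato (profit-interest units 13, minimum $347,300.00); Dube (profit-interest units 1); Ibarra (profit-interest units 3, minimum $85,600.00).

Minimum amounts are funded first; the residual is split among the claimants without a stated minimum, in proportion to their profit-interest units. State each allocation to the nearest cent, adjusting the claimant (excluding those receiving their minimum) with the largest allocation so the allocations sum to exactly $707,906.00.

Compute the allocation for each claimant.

Fund the minimums — Sato $347,300.00; Ibarra $85,600.00. Residual $275,006.00.
Residual split over remaining profit-interest units 15: Andrade 256,672.2667 → $256,672.27; Dube 18,333.7333 → $18,333.73.

Andrade: $256,672.27; Sato: $347,300.00; Dube: $18,333.73; Ibarra: $85,600.00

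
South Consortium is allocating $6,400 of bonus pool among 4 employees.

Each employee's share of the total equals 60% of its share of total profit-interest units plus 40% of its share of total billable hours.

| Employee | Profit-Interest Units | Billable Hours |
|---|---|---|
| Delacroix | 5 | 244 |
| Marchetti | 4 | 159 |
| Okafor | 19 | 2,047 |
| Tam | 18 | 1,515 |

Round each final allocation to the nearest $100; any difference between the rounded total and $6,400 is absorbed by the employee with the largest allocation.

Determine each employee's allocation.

Delacroix: $600 · Marchetti: $400 · Okafor: $2,900 · Tam: $2,500

Profit-interest units total 46; billable hours total 3,965.
Combined weights (60% profit-interest units + 40% billable hours): Delacroix 0.0898; Marchetti 0.0682; Okafor 0.4543; Tam 0.3876.
Proportional shares: Delacroix 574.93; Marchetti 436.57; Okafor 2,907.73; Tam 2,480.77.
After rounding ($100): Delacroix $600; Marchetti $400; Okafor $2,900; Tam $2,500. Sum = $6,400.
No rounding difference to absorb.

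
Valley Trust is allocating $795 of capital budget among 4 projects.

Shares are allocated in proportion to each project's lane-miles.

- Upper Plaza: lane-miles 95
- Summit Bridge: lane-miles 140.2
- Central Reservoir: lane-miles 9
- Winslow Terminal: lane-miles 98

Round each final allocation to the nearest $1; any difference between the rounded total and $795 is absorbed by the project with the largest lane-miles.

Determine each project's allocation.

Combined lane-miles = 342.2.
Proportional shares: Upper Plaza 95/342.2 × $795 = 220.70; Summit Bridge 140.2/342.2 × $795 = 325.71; Central Reservoir 9/342.2 × $795 = 20.91; Winslow Terminal 98/342.2 × $795 = 227.67.
After rounding ($1): Upper Plaza $221; Summit Bridge $326; Central Reservoir $21; Winslow Terminal $228. Sum = $796.
Difference $795 − $796 = −$1 applied to largest lane-miles (Summit Bridge): Summit Bridge becomes $325.

Upper Plaza: $221; Summit Bridge: $325; Central Reservoir: $21; Winslow Terminal: $228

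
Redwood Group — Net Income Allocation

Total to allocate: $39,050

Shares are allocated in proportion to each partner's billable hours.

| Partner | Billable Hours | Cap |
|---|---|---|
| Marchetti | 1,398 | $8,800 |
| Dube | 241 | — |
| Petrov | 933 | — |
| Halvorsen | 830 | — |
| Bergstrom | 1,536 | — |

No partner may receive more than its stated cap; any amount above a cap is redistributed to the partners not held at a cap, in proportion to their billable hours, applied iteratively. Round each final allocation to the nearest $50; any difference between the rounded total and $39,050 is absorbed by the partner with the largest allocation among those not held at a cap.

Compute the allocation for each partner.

Marchetti: $8,800; Dube: $2,050; Petrov: $7,950; Halvorsen: $7,100; Bergstrom: $13,150

Combined billable hours = 4,938.
Pro-rata shares before constraints: Marchetti 11,055.47; Dube 1,905.84; Petrov 7,378.22; Halvorsen 6,563.69; Bergstrom 12,146.78.
Held at cap: Marchetti ($8,800); residual $30,250 reallocated over remaining billable hours 3,540.
Shares after redistribution: Dube 2,059.39 → $2,050; Petrov 7,972.67 → $7,950; Halvorsen 7,092.51 → $7,100; Bergstrom 13,125.42 → $13,150.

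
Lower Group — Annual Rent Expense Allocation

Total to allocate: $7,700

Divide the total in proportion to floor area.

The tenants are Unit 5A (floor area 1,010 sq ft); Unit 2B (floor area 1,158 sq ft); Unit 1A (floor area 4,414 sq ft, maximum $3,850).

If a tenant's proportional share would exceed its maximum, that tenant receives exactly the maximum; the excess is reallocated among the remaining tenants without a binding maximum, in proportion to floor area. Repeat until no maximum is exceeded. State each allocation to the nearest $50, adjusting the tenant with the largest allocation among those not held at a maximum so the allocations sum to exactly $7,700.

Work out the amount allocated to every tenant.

Floor area total: 6,582.
Pro-rata shares before constraints: Unit 5A 1,181.56; Unit 2B 1,354.69; Unit 1A 5,163.75.
Cap binds for Unit 1A ($3,850); residual $3,850 reallocated over remaining floor area 2,168.
Remaining shares: Unit 5A 1,793.59 → $1,800; Unit 2B 2,056.41 → $2,050.

Unit 5A: $1,800; Unit 2B: $2,050; Unit 1A: $3,850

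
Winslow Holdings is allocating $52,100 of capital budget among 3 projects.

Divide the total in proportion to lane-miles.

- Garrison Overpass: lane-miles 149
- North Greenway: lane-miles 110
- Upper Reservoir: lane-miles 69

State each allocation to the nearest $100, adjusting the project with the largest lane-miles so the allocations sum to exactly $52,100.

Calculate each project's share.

Garrison Overpass: $23,600 | North Greenway: $17,500 | Upper Reservoir: $11,000

Sum of lane-miles: 328.
Raw shares: Garrison Overpass 149/328 × $52,100 = 23,667.38; North Greenway 110/328 × $52,100 = 17,472.56; Upper Reservoir 69/328 × $52,100 = 10,960.06.
Rounded to nearest $100: Garrison Overpass $23,700; North Greenway $17,500; Upper Reservoir $11,000. Sum = $52,200.
Difference $52,100 − $52,200 = −$100 applied to largest lane-miles (Garrison Overpass): Garrison Overpass becomes $23,600.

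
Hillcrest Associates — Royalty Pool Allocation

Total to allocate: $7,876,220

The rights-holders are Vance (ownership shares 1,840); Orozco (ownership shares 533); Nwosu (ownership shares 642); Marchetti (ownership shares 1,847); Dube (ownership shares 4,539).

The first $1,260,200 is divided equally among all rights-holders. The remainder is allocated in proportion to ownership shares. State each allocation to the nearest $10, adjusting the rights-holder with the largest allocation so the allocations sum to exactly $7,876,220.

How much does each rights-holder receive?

Vance: $1,546,950 · Orozco: $627,140 · Nwosu: $703,850 · Marchetti: $1,551,880 · Dube: $3,446,400

$1,260,200 shared equally gives $252,040 per rights-holder.
Remainder $6,616,020 by ownership shares (total 9,401): Vance 1,294,912.97 → $1,294,910; Orozco 375,102.51 → $375,100; Nwosu 451,812.02 → $451,810; Marchetti 1,299,839.27 → $1,299,840; Dube 3,194,353.24 → $3,194,350.
Rounding difference +$10 on remainder applied to Dube.
Totals: Vance $252,040 + $1,294,910 = $1,546,950; Orozco $252,040 + $375,100 = $627,140; Nwosu $252,040 + $451,810 = $703,850; Marchetti $252,040 + $1,299,840 = $1,551,880; Dube $252,040 + $3,194,360 = $3,446,400.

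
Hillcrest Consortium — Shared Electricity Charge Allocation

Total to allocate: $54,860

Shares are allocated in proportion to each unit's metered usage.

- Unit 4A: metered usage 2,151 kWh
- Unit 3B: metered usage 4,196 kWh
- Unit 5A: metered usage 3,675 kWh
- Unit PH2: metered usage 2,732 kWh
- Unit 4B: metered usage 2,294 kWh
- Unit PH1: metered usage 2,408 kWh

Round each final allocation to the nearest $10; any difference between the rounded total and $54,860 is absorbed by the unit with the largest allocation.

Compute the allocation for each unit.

Unit 4A: $6,760 · Unit 3B: $13,180 · Unit 5A: $11,550 · Unit PH2: $8,590 · Unit 4B: $7,210 · Unit PH1: $7,570

Metered usage total: 17,456.
Unrounded shares: Unit 4A 2,151/17,456 × $54,860 = 6,760.07; Unit 3B 4,196/17,456 × $54,860 = 13,187.02; Unit 5A 3,675/17,456 × $54,860 = 11,549.64; Unit PH2 2,732/17,456 × $54,860 = 8,586.02; Unit 4B 2,294/17,456 × $54,860 = 7,209.49; Unit PH1 2,408/17,456 × $54,860 = 7,567.76.
Rounded to nearest $10: Unit 4A $6,760; Unit 3B $13,190; Unit 5A $11,550; Unit PH2 $8,590; Unit 4B $7,210; Unit PH1 $7,570. Sum = $54,870.
Difference $54,860 − $54,870 = −$10 applied to largest allocation (Unit 3B): Unit 3B becomes $13,180.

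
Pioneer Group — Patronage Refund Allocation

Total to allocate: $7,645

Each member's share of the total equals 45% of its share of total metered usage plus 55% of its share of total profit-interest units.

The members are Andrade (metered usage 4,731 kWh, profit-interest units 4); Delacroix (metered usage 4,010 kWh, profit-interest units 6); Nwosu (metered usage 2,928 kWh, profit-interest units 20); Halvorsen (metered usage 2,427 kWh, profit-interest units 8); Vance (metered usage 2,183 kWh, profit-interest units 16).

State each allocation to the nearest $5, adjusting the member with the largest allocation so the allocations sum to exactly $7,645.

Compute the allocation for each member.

Totals — metered usage 16,279, profit-interest units 54.
Composite weights (45% metered usage + 55% profit-interest units): Andrade 0.1715; Delacroix 0.1720; Nwosu 0.2846; Halvorsen 0.1486; Vance 0.2233.
Unrounded shares: Andrade 1,311.27; Delacroix 1,314.63; Nwosu 2,176.09; Halvorsen 1,135.83; Vance 1,707.19.
Rounded to nearest $5: Andrade $1,310; Delacroix $1,315; Nwosu $2,175; Halvorsen $1,135; Vance $1,705. Sum = $7,640.
Difference $7,645 − $7,640 = +$5 applied to largest allocation (Nwosu): Nwosu becomes $2,180.

Andrade: $1,310 · Delacroix: $1,315 · Nwosu: $2,180 · Halvorsen: $1,135 · Vance: $1,705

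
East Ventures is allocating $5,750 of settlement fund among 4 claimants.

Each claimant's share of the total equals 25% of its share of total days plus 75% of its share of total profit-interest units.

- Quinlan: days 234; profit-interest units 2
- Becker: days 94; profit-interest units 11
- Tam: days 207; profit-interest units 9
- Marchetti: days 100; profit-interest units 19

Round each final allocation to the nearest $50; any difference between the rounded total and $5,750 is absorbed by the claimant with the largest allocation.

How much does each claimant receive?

Quinlan: $750 | Becker: $1,350 | Tam: $1,400 | Marchetti: $2,250

Totals — days 635, profit-interest units 41.
Blended shares (25% days + 75% profit-interest units): Quinlan 0.1287; Becker 0.2382; Tam 0.2461; Marchetti 0.3869.
Proportional shares: Quinlan 740.09; Becker 1,369.81; Tam 1,415.25; Marchetti 2,224.85.
At nearest $50: Quinlan $750; Becker $1,350; Tam $1,400; Marchetti $2,200. Sum = $5,700.
Difference $5,750 − $5,700 = +$50 applied to largest allocation (Marchetti): Marchetti becomes $2,250.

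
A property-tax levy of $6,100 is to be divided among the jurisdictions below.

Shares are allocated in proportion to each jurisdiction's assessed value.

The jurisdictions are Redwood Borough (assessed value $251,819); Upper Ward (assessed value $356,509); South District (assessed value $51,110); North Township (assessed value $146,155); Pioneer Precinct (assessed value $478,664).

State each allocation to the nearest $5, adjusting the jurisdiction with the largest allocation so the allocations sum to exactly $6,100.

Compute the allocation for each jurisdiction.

Redwood Borough: $1,195; Upper Ward: $1,695; South District: $245; North Township: $695; Pioneer Precinct: $2,270

Combined assessed value = 1,284,257.
Pro-rata amounts: Redwood Borough 251,819/1,284,257 × $6,100 = 1,196.10; Upper Ward 356,509/1,284,257 × $6,100 = 1,693.36; South District 51,110/1,284,257 × $6,100 = 242.76; North Township 146,155/1,284,257 × $6,100 = 694.21; Pioneer Precinct 478,664/1,284,257 × $6,100 = 2,273.57.
After rounding ($5): Redwood Borough $1,195; Upper Ward $1,695; South District $245; North Township $695; Pioneer Precinct $2,275. Sum = $6,105.
Difference $6,100 − $6,105 = −$5 applied to largest allocation (Pioneer Precinct): Pioneer Precinct becomes $2,270.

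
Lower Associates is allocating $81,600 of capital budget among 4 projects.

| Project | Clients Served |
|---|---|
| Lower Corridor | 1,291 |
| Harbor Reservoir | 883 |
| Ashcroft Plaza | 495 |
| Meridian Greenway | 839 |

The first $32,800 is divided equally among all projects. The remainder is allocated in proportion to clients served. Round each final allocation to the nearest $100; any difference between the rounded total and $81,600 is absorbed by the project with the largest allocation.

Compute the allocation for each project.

Lower Corridor: $26,100 · Harbor Reservoir: $20,500 · Ashcroft Plaza: $15,100 · Meridian Greenway: $19,900

$32,800 shared equally gives $8,200 per project.
Remainder $48,800 by clients served (total 3,508): Lower Corridor 17,959.18 → $18,000; Harbor Reservoir 12,283.47 → $12,300; Ashcroft Plaza 6,885.97 → $6,900; Meridian Greenway 11,671.38 → $11,700.
Rounding difference −$100 on remainder applied to Lower Corridor.
Totals: Lower Corridor $8,200 + $17,900 = $26,100; Harbor Reservoir $8,200 + $12,300 = $20,500; Ashcroft Plaza $8,200 + $6,900 = $15,100; Meridian Greenway $8,200 + $11,700 = $19,900.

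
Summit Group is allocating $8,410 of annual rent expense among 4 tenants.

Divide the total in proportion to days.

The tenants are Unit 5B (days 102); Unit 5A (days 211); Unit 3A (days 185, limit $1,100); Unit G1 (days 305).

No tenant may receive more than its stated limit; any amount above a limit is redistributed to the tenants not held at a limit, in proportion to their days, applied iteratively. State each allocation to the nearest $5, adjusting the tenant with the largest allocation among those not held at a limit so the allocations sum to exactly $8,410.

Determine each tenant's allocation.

Unit 5B: $1,205; Unit 5A: $2,495; Unit 3A: $1,100; Unit G1: $3,610

Combined days = 803.
Proportional shares (ignoring caps): Unit 5B 1,068.27; Unit 5A 2,209.85; Unit 3A 1,937.55; Unit G1 3,194.33.
Cap binds for Unit 3A ($1,100); balance $7,310 reallocated over remaining days 618.
Remaining shares: Unit 5B 1,206.50 → $1,205; Unit 5A 2,495.81 → $2,495; Unit G1 3,607.69 → $3,610.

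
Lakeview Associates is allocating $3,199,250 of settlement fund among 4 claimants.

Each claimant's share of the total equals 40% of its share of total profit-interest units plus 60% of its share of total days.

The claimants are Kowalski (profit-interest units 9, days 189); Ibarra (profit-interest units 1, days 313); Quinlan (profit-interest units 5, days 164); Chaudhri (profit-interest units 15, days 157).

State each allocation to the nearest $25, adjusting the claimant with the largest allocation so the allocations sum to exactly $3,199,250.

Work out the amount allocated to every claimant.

Kowalski: $824,725 | Ibarra: $772,700 | Quinlan: $595,800 | Chaudhri: $1,006,025

Totals — profit-interest units 30, days 823.
Combined weights (40% profit-interest units + 60% days): Kowalski 0.2578; Ibarra 0.2415; Quinlan 0.1862; Chaudhri 0.3145.
Unrounded shares: Kowalski 824,730.11; Ibarra 772,692.09; Quinlan 595,793.90; Chaudhri 1,006,033.90.
After rounding ($25): Kowalski $824,725; Ibarra $772,700; Quinlan $595,800; Chaudhri $1,006,025. Sum = $3,199,250.
Rounded total matches; no reconciliation needed.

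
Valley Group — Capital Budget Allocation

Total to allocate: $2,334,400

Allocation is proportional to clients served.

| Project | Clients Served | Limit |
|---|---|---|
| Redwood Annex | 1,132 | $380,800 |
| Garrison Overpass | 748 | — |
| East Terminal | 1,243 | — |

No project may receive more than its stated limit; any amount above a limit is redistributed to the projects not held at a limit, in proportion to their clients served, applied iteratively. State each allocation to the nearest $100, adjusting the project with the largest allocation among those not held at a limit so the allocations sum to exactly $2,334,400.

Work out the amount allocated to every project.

Redwood Annex: $380,800 · Garrison Overpass: $733,900 · East Terminal: $1,219,700

Sum of clients served: 3,123.
Pro-rata shares before constraints: Redwood Annex 846,154.59; Garrison Overpass 559,119.82; East Terminal 929,125.58.
Held at cap: Redwood Annex ($380,800); balance $1,953,600 reallocated over remaining clients served 1,991.
Shares after redistribution: Garrison Overpass 733,949.17 → $733,900; East Terminal 1,219,650.83 → $1,219,700.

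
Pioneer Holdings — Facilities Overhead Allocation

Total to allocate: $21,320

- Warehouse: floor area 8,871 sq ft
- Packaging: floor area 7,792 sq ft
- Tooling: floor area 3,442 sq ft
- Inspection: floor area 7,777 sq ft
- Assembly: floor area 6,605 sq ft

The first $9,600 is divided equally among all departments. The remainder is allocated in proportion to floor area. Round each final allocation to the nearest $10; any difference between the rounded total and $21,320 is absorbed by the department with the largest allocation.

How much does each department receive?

Equal tier: $9,600 ÷ 5 = $1,920 apiece.
Remainder $11,720 by floor area (total 34,487): Warehouse 3,014.70 → $3,010; Packaging 2,648.02 → $2,650; Tooling 1,169.72 → $1,170; Inspection 2,642.92 → $2,640; Assembly 2,244.63 → $2,240.
Rounding difference +$10 on remainder applied to Warehouse.
Totals: Warehouse $1,920 + $3,020 = $4,940; Packaging $1,920 + $2,650 = $4,570; Tooling $1,920 + $1,170 = $3,090; Inspection $1,920 + $2,640 = $4,560; Assembly $1,920 + $2,240 = $4,160.

Warehouse: $4,940 | Packaging: $4,570 | Tooling: $3,090 | Inspection: $4,560 | Assembly: $4,160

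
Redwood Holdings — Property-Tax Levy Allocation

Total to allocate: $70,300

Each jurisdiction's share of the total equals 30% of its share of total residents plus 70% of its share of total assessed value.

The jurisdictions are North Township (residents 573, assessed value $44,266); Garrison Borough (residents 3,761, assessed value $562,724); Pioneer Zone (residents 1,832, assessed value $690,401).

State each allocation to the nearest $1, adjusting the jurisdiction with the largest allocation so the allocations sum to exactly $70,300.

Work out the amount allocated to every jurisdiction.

Residents total 6,166; assessed value total 1,297,391.
Composite weights (30% residents + 70% assessed value): North Township 0.0518; Garrison Borough 0.4866; Pioneer Zone 0.4616.
Unrounded shares: North Township 3,638.88; Garrison Borough 34,208.11; Pioneer Zone 32,453.01.
After rounding ($1): North Township $3,639; Garrison Borough $34,208; Pioneer Zone $32,453. Sum = $70,300.
Sum already equals the total — no adjustment.

North Township: $3,639 · Garrison Borough: $34,208 · Pioneer Zone: $32,453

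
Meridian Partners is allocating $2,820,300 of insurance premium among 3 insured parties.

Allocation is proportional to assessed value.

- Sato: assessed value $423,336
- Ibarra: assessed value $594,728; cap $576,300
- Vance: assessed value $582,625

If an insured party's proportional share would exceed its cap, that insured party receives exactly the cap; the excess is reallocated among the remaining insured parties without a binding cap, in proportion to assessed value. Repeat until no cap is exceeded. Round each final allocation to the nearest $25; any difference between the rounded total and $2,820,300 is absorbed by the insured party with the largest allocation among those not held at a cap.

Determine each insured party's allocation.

Sato: $944,325 · Ibarra: $576,300 · Vance: $1,299,675

Combined assessed value = 1,600,689.
Proportional shares (ignoring caps): Sato 745,887.88; Ibarra 1,047,868.37; Vance 1,026,543.75.
Cap binds for Ibarra ($576,300); residual $2,244,000 reallocated over remaining assessed value 1,005,961.
Shares after redistribution: Sato 944,336.79 → $944,325; Vance 1,299,663.21 → $1,299,675.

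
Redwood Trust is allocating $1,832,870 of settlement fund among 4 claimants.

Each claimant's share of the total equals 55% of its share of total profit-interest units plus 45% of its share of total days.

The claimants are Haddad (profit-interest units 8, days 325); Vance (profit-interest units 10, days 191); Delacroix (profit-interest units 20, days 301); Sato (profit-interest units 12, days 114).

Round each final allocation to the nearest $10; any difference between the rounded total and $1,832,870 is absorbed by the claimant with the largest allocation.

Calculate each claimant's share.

Profit-interest units total 50; days total 931.
Blended shares (55% profit-interest units + 45% days): Haddad 0.2451; Vance 0.2023; Delacroix 0.3655; Sato 0.1871.
Raw shares: Haddad 449,216.55; Vance 370,826.42; Delacroix 669,893.31; Sato 342,933.72.
After rounding ($10): Haddad $449,220; Vance $370,830; Delacroix $669,890; Sato $342,930. Sum = $1,832,870.
Rounded total matches; no reconciliation needed.

Haddad: $449,220 | Vance: $370,830 | Delacroix: $669,890 | Sato: $342,930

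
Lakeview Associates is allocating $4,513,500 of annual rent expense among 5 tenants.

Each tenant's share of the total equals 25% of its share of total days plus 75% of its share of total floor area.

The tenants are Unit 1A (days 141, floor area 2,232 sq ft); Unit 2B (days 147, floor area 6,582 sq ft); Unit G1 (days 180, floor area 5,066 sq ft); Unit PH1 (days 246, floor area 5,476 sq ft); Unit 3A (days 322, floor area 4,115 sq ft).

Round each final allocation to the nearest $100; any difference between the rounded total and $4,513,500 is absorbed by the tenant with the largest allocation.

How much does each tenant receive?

Unit 1A: $475,500 | Unit 2B: $1,109,400 | Unit G1: $926,700 | Unit PH1: $1,057,700 | Unit 3A: $944,200

Totals — days 1,036, floor area 23,471.
Combined weights (25% days + 75% floor area): Unit 1A 0.1053; Unit 2B 0.2458; Unit G1 0.2053; Unit PH1 0.2343; Unit 3A 0.2092.
Proportional shares: Unit 1A 475,484.38; Unit 2B 1,109,401.83; Unit G1 926,697.88; Unit PH1 1,057,715.38; Unit 3A 944,200.53.
At nearest $100: Unit 1A $475,500; Unit 2B $1,109,400; Unit G1 $926,700; Unit PH1 $1,057,700; Unit 3A $944,200. Sum = $4,513,500.
No rounding difference to absorb.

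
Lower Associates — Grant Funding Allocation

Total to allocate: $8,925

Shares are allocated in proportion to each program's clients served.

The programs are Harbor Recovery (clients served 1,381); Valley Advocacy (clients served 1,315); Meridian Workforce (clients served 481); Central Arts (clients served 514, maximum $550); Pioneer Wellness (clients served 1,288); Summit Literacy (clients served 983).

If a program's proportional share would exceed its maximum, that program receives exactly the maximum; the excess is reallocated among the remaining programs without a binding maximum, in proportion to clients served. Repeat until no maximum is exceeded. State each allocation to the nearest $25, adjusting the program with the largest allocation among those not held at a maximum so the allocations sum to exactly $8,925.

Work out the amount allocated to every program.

Sum of clients served: 5,962.
Proportional shares (ignoring caps): Harbor Recovery 2,067.33; Valley Advocacy 1,968.53; Meridian Workforce 720.05; Central Arts 769.45; Pioneer Wellness 1,928.11; Summit Literacy 1,471.53.
Capped: Central Arts ($550); residual $8,375 reallocated over remaining clients served 5,448.
Remaining shares: Harbor Recovery 2,122.96 → $2,125; Valley Advocacy 2,021.50 → $2,025; Meridian Workforce 739.42 → $750; Pioneer Wellness 1,979.99 → $1,975; Summit Literacy 1,511.13 → $1,500.

Harbor Recovery: $2,125; Valley Advocacy: $2,025; Meridian Workforce: $750; Central Arts: $550; Pioneer Wellness: $1,975; Summit Literacy: $1,500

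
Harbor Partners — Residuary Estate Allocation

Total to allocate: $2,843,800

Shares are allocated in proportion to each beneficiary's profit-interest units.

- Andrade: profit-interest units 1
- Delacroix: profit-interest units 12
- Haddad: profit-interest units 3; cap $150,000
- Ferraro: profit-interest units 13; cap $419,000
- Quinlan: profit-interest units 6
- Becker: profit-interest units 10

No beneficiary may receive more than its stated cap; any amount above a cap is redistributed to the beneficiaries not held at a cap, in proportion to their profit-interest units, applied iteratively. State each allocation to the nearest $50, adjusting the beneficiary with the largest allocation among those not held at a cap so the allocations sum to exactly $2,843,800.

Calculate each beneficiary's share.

Andrade: $78,450 | Delacroix: $941,300 | Haddad: $150,000 | Ferraro: $419,000 | Quinlan: $470,650 | Becker: $784,400

Combined profit-interest units = 45.
Unconstrained shares: Andrade 63,195.56; Delacroix 758,346.67; Haddad 189,586.67; Ferraro 821,542.22; Quinlan 379,173.33; Becker 631,955.56.
Capped: Haddad ($150,000), Ferraro ($419,000); balance $2,274,800 reallocated over remaining profit-interest units 29.
Redistributed shares: Andrade 78,441.38 → $78,450; Delacroix 941,296.55 → $941,300; Quinlan 470,648.28 → $470,650; Becker 784,413.79 → $784,400.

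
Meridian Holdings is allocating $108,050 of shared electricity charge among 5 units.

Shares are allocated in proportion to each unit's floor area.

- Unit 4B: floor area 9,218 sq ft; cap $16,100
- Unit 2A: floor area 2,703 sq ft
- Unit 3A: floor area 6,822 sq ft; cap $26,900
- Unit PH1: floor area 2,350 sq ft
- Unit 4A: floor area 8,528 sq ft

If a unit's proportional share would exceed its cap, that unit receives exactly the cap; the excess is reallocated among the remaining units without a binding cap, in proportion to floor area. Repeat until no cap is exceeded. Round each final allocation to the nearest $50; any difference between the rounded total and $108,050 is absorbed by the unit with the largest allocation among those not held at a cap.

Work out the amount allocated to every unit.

Total floor area = 29,621.
Pro-rata shares before constraints: Unit 4B 33,624.96; Unit 2A 9,859.87; Unit 3A 24,884.95; Unit PH1 8,572.21; Unit 4A 31,108.01.
Cap binds for Unit 4B ($16,100); residual $91,950 reallocated over remaining floor area 20,403.
Cap binds for Unit 3A ($26,900); residual $65,050 reallocated over remaining floor area 13,581.
Redistributed shares: Unit 2A 12,946.77 → $12,950; Unit PH1 11,255.98 → $11,250; Unit 4A 40,847.24 → $40,850.

Unit 4B: $16,100 · Unit 2A: $12,950 · Unit 3A: $26,900 · Unit PH1: $11,250 · Unit 4A: $40,850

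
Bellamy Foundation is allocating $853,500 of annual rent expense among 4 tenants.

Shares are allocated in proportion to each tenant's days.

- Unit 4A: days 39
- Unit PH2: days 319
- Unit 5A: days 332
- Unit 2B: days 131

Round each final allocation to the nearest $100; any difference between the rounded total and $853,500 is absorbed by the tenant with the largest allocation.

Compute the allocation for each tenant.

Sum of days: 821.
Raw shares: Unit 4A 39/821 × $853,500 = 40,543.85; Unit PH2 319/821 × $853,500 = 331,627.89; Unit 5A 332/821 × $853,500 = 345,142.51; Unit 2B 131/821 × $853,500 = 136,185.75.
Rounded to nearest $100: Unit 4A $40,500; Unit PH2 $331,600; Unit 5A $345,100; Unit 2B $136,200. Sum = $853,400.
Difference $853,500 − $853,400 = +$100 applied to largest allocation (Unit 5A): Unit 5A becomes $345,200.

Unit 4A: $40,500; Unit PH2: $331,600; Unit 5A: $345,200; Unit 2B: $136,200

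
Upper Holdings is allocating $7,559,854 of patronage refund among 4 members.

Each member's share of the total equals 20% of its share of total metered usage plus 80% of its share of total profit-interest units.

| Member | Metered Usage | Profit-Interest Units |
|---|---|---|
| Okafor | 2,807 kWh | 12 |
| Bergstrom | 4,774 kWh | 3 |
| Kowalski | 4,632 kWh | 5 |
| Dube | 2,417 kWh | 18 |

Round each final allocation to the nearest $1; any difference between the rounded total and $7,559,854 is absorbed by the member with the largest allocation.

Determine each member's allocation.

Okafor: $2,199,954; Bergstrom: $970,844; Kowalski: $1,274,479; Dube: $3,114,577

Metered usage total 14,630; profit-interest units total 38.
Blended shares (20% metered usage + 80% profit-interest units): Okafor 0.2910; Bergstrom 0.1284; Kowalski 0.1686; Dube 0.4120.
Pro-rata amounts: Okafor 2,199,953.69; Bergstrom 970,844.41; Kowalski 1,274,478.74; Dube 3,114,577.17.
At nearest $1: Okafor $2,199,954; Bergstrom $970,844; Kowalski $1,274,479; Dube $3,114,577. Sum = $7,559,854.
Sum already equals the total — no adjustment.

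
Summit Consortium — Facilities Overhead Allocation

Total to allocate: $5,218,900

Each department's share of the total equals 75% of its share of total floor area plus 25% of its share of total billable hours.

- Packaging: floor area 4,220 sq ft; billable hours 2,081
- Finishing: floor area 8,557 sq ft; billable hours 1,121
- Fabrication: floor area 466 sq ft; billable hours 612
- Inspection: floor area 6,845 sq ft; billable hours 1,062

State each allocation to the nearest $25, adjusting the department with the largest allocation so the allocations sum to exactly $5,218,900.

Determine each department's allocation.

Floor area total 20,088; billable hours total 4,876.
Composite weights (75% floor area + 25% billable hours): Packaging 0.2643; Finishing 0.3770; Fabrication 0.0488; Inspection 0.3100.
Proportional shares: Packaging 1,379,109.00; Finishing 1,967,301.77; Fabrication 254,560.33; Inspection 1,617,928.89.
After rounding ($25): Packaging $1,379,100; Finishing $1,967,300; Fabrication $254,550; Inspection $1,617,925. Sum = $5,218,875.
Difference $5,218,900 − $5,218,875 = +$25 applied to largest allocation (Finishing): Finishing becomes $1,967,325.

Packaging: $1,379,100; Finishing: $1,967,325; Fabrication: $254,550; Inspection: $1,617,925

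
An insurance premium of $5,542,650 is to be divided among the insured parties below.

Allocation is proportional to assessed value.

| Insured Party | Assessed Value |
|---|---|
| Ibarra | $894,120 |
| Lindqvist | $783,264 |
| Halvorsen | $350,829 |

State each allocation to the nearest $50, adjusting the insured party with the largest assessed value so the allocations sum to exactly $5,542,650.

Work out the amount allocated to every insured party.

Combined assessed value = 2,028,213.
Raw shares: Ibarra 894,120/2,028,213 × $5,542,650 = 2,443,428.88; Lindqvist 783,264/2,028,213 × $5,542,650 = 2,140,484.36; Halvorsen 350,829/2,028,213 × $5,542,650 = 958,736.76.
After rounding ($50): Ibarra $2,443,450; Lindqvist $2,140,500; Halvorsen $958,750. Sum = $5,542,700.
Difference $5,542,650 − $5,542,700 = −$50 applied to largest assessed value (Ibarra): Ibarra becomes $2,443,400.

Ibarra: $2,443,400 · Lindqvist: $2,140,500 · Halvorsen: $958,750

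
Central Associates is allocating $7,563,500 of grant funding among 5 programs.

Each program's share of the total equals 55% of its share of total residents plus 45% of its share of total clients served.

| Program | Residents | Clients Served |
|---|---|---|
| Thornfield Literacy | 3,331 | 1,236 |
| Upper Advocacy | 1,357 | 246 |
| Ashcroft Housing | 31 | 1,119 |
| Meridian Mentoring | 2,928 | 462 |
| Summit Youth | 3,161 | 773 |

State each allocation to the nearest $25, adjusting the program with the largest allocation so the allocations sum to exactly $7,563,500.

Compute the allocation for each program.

Thornfield Literacy: $2,378,750; Upper Advocacy: $740,575; Ashcroft Housing: $1,004,800; Meridian Mentoring: $1,536,875; Summit Youth: $1,902,500

Residents total 10,808; clients served total 3,836.
Blended shares (55% residents + 45% clients served): Thornfield Literacy 0.3145; Upper Advocacy 0.0979; Ashcroft Housing 0.1328; Meridian Mentoring 0.2032; Summit Youth 0.2515.
Proportional shares: Thornfield Literacy 2,378,747.10; Upper Advocacy 740,568.87; Ashcroft Housing 1,004,788.94; Meridian Mentoring 1,536,886.72; Summit Youth 1,902,508.38.
After rounding ($25): Thornfield Literacy $2,378,750; Upper Advocacy $740,575; Ashcroft Housing $1,004,800; Meridian Mentoring $1,536,875; Summit Youth $1,902,500. Sum = $7,563,500.
Sum already equals the total — no adjustment.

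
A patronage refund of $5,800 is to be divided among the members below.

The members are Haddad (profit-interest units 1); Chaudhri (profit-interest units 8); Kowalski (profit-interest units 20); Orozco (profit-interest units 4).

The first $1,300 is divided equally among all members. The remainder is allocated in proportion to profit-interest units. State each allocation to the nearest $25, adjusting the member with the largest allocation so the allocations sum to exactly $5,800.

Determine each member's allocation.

First tranche $1,300 split equally: $325 each.
Remainder $4,500 by profit-interest units (total 33): Haddad 136.36 → $125; Chaudhri 1,090.91 → $1,100; Kowalski 2,727.27 → $2,725; Orozco 545.45 → $550.
Totals: Haddad $325 + $125 = $450; Chaudhri $325 + $1,100 = $1,425; Kowalski $325 + $2,725 = $3,050; Orozco $325 + $550 = $875.

Haddad: $450 · Chaudhri: $1,425 · Kowalski: $3,050 · Orozco: $875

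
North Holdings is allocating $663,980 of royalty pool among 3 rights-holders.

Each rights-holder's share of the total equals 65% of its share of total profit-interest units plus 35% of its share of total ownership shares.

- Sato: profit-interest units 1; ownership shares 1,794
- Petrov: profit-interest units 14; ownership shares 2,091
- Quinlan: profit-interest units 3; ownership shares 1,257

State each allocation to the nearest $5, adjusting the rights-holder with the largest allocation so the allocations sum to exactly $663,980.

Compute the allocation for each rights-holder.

Sato: $105,055 | Petrov: $430,185 | Quinlan: $128,740

Profit-interest units total 18; ownership shares total 5,142.
Composite weights (65% profit-interest units + 35% ownership shares): Sato 0.1582; Petrov 0.6479; Quinlan 0.1939.
Pro-rata amounts: Sato 105,056.99; Petrov 430,181.65; Quinlan 128,741.36.
Rounded to nearest $5: Sato $105,055; Petrov $430,180; Quinlan $128,740. Sum = $663,975.
Difference $663,980 − $663,975 = +$5 applied to largest allocation (Petrov): Petrov becomes $430,185.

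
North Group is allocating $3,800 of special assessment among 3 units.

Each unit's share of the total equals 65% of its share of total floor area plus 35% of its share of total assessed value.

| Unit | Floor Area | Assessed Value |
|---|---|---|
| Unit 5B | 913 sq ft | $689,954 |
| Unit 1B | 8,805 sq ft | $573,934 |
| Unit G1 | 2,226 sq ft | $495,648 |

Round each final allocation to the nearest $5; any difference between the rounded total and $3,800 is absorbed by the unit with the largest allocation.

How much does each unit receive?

Floor area total 11,944; assessed value total 1,759,536.
Composite weights (65% floor area + 35% assessed value): Unit 5B 0.1869; Unit 1B 0.5933; Unit G1 0.2197.
Unrounded shares: Unit 5B 710.33; Unit 1B 2,254.69; Unit G1 834.98.
After rounding ($5): Unit 5B $710; Unit 1B $2,255; Unit G1 $835. Sum = $3,800.
Rounded total matches; no reconciliation needed.

Unit 5B: $710 · Unit 1B: $2,255 · Unit G1: $835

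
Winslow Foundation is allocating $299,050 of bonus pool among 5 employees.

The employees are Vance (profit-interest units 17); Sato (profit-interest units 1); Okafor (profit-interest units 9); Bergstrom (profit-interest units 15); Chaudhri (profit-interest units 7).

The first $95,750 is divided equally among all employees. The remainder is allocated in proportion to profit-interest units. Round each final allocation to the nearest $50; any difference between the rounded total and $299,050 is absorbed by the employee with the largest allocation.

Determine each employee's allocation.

Vance: $89,650 · Sato: $23,300 · Okafor: $56,500 · Bergstrom: $81,400 · Chaudhri: $48,200

Equal tier: $95,750 ÷ 5 = $19,150 apiece.
Remainder $203,300 by profit-interest units (total 49): Vance 70,532.65 → $70,550; Sato 4,148.98 → $4,150; Okafor 37,340.82 → $37,350; Bergstrom 62,234.69 → $62,250; Chaudhri 29,042.86 → $29,050.
Rounding difference −$50 on remainder applied to Vance.
Totals: Vance $19,150 + $70,500 = $89,650; Sato $19,150 + $4,150 = $23,300; Okafor $19,150 + $37,350 = $56,500; Bergstrom $19,150 + $62,250 = $81,400; Chaudhri $19,150 + $29,050 = $48,200.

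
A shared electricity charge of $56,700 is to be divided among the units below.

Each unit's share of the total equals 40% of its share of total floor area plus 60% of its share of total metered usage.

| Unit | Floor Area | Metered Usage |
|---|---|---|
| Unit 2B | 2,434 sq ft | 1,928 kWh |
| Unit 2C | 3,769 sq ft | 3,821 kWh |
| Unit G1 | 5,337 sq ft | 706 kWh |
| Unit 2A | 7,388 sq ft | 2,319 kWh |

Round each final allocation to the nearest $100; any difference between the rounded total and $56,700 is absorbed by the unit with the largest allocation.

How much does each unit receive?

Floor area total 18,928; metered usage total 8,774.
Blended shares (40% floor area + 60% metered usage): Unit 2B 0.1833; Unit 2C 0.3409; Unit G1 0.1611; Unit 2A 0.3147.
Pro-rata amounts: Unit 2B 10,392.04; Unit 2C 19,331.52; Unit G1 9,132.35; Unit 2A 17,844.09.
After rounding ($100): Unit 2B $10,400; Unit 2C $19,300; Unit G1 $9,100; Unit 2A $17,800. Sum = $56,600.
Difference $56,700 − $56,600 = +$100 applied to largest allocation (Unit 2C): Unit 2C becomes $19,400.

Unit 2B: $10,400 | Unit 2C: $19,400 | Unit G1: $9,100 | Unit 2A: $17,800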